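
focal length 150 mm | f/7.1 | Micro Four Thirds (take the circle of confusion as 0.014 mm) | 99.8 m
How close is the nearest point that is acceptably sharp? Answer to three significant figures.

69.3 m

Hyperfocal distance H = f²/(N·c) + f = 150²/(7.1 × 0.014) + 150 = 22500/0.0994 + 150 ≈ 226508.1 mm ≈ 226.5 m.
Near limit Dn = s·(H − f)/(H + s − 2f) = 99800 × (226508.1 − 150) / (226508.1 + 99800 − 2 × 150) = 99800 × 226358.1 / 326008.1 ≈ 69294 mm ≈ 69.3 m.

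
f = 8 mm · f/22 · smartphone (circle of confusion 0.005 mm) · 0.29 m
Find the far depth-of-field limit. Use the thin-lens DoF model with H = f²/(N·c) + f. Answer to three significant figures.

0.563 m

Hyperfocal distance H = f²/(N·c) + f = 8²/(22 × 0.005) + 8 = 64/0.11 + 8 ≈ 589.8 mm ≈ 0.590 m.
Far limit Df = s·(H − f)/(H − s) = 290 × (589.8 − 8) / (589.8 − 290) = 290 × 581.8 / 299.8 ≈ 562.77 mm ≈ 0.563 m.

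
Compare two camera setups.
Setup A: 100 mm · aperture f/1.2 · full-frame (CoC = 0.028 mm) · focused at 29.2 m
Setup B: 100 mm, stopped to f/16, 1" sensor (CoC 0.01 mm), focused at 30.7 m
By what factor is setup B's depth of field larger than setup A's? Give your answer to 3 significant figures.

6.86

Setup A: H = 100²/(1.2×0.028) + 100 ≈ 297719.0 mm; DoF = Df − Dn = 32364.5 − 26599.2 ≈ 5765.3 mm.
Setup B: H = 100²/(16×0.01) + 100 ≈ 62600.0 mm; DoF = Df − Dn = 60149 − 20610 ≈ 39539 mm.
Ratio = 39539 / 5765.3 ≈ 6.86.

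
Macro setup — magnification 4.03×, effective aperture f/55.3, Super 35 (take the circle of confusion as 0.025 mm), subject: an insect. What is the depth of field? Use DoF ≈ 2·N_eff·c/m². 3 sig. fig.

At magnification m, DoF ≈ 2·N_eff·c/m² = 2 × 55.3 × 0.025 / 4.03² = 2.765 / 16.24 ≈ 0.17 mm.

0.170 mm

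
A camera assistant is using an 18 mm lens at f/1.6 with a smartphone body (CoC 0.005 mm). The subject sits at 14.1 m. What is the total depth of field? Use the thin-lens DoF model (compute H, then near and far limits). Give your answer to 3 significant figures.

Hyperfocal distance H = f²/(N·c) + f = 18²/(1.6 × 0.005) + 18 = 324/0.008 + 18 ≈ 40518.0 mm ≈ 40.52 m.
Near limit Dn = s·(H − f)/(H + s − 2f) = 14100 × (40518.0 − 18) / (40518.0 + 14100 − 2 × 18) = 14100 × 40500.0 / 54582.0 ≈ 10462 mm.
Far limit Df = s·(H − f)/(H − s) = 14100 × (40518.0 − 18) / (40518.0 − 14100) = 14100 × 40500.0 / 26418.0 ≈ 21616 mm.
Depth of field = Df − Dn = 21616 − 10462 ≈ 11154 mm ≈ 11.2 m.

11.2 m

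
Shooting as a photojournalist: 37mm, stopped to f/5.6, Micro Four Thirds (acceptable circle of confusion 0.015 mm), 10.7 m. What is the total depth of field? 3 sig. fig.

24.5 m

Hyperfocal distance H = f²/(N·c) + f = 37²/(5.6 × 0.015) + 37 = 1369/0.084 + 37 ≈ 16334.6 mm ≈ 16.33 m.
Near limit Dn = s·(H − f)/(H + s − 2f) = 10700 × (16334.6 − 37) / (16334.6 + 10700 − 2 × 37) = 10700 × 16297.6 / 26960.6 ≈ 6468 mm.
Far limit Df = s·(H − f)/(H − s) = 10700 × (16334.6 − 37) / (16334.6 − 10700) = 10700 × 16297.6 / 5634.6 ≈ 30949 mm.
Depth of field = Df − Dn = 30949 − 6468 ≈ 24481 mm ≈ 24.5 m.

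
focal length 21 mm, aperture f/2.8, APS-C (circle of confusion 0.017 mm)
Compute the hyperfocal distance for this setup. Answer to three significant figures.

Hyperfocal distance H = f²/(N·c) + f = 21²/(2.8 × 0.017) + 21 = 441/0.0476 + 21 ≈ 9285.7 mm ≈ 9.29 m.

9.29 m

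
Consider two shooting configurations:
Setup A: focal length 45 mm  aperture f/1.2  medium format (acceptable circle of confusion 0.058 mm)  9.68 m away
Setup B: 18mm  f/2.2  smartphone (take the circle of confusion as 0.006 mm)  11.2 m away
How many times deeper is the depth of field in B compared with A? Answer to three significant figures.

Setup A: H = 45²/(1.2×0.058) + 45 ≈ 29139.8 mm; DoF = Df − Dn = 14472.8 − 7271.9 ≈ 7200.9 mm.
Setup B: H = 18²/(2.2×0.006) + 18 ≈ 24563.5 mm; DoF = Df − Dn = 20572 − 7695 ≈ 12877 mm.
Ratio = 12877 / 7200.9 ≈ 1.79.

1.79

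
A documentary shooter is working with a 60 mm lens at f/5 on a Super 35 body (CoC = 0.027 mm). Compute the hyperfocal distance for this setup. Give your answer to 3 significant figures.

Hyperfocal distance H = f²/(N·c) + f = 60²/(5 × 0.027) + 60 = 3600/0.135 + 60 ≈ 26726.7 mm ≈ 26.7 m.

26.7 m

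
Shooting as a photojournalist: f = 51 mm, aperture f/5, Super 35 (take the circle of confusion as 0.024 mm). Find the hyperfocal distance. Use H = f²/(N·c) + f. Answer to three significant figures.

Hyperfocal distance H = f²/(N·c) + f = 51²/(5 × 0.024) + 51 = 2601/0.12 + 51 ≈ 21726.0 mm ≈ 21.7 m.

21.7 m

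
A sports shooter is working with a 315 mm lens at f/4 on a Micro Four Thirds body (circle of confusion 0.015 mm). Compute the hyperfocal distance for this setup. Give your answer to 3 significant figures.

1650 m

Hyperfocal distance H = f²/(N·c) + f = 315²/(4 × 0.015) + 315 = 99225/0.06 + 315 ≈ 1654065.0 mm ≈ 1650 m.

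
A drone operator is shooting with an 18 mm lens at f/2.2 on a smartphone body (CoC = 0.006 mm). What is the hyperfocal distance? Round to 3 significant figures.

24.6 m

Hyperfocal distance H = f²/(N·c) + f = 18²/(2.2 × 0.006) + 18 = 324/0.0132 + 18 ≈ 24563.5 mm ≈ 24.6 m.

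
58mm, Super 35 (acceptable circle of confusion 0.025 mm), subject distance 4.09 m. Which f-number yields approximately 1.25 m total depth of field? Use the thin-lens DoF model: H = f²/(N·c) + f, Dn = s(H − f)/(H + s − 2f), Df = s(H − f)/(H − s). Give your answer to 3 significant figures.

Write h = H − f = f²/(N·c). The thin-lens limits are Dn = s·h/(h + (s−f)) and Df = s·h/(h − (s−f)), so DoF = Df − Dn = 2·s·(s−f)·h / (h² − (s−f)²).
That is a quadratic in h: DoF·h² − 2·s·(s−f)·h − DoF·(s−f)² = 0 ⇒ h = (s−f)·(s + √(s² + DoF²)) / DoF = 4032 × (4090 + √(4090² + 1250²)) / 1250 = 4032 × (4090 + 4276.75) / 1250 ≈ 26988 mm.
Then N = f²/(c·h) = 58² / (0.025 × 26988) = 3364 / 674.69 ≈ 4.99.

f/4.99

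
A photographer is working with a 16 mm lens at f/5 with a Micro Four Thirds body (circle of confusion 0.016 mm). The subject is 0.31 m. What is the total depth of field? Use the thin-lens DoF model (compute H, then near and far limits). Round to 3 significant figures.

57.4 mm

Hyperfocal distance H = f²/(N·c) + f = 16²/(5 × 0.016) + 16 = 256/0.08 + 16 ≈ 3216.0 mm ≈ 3.216 m.
Near limit Dn = s·(H − f)/(H + s − 2f) = 310 × (3216.0 − 16) / (3216.0 + 310 − 2 × 16) = 310 × 3200.0 / 3494.0 ≈ 283.915 mm.
Far limit Df = s·(H − f)/(H − s) = 310 × (3216.0 − 16) / (3216.0 − 310) = 310 × 3200.0 / 2906.0 ≈ 341.363 mm.
Depth of field = Df − Dn = 341.363 − 283.915 ≈ 57.448 mm.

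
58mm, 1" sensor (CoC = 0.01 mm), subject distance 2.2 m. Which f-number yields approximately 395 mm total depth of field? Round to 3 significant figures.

Write h = H − f = f²/(N·c). The thin-lens limits are Dn = s·h/(h + (s−f)) and Df = s·h/(h − (s−f)), so DoF = Df − Dn = 2·s·(s−f)·h / (h² − (s−f)²).
That is a quadratic in h: DoF·h² − 2·s·(s−f)·h − DoF·(s−f)² = 0 ⇒ h = (s−f)·(s + √(s² + DoF²)) / DoF = 2142 × (2200 + √(2200² + 395²)) / 395 = 2142 × (2200 + 2235.18) / 395 ≈ 24051 mm.
Then N = f²/(c·h) = 58² / (0.01 × 24051) = 3364 / 240.51 ≈ 14.

f/14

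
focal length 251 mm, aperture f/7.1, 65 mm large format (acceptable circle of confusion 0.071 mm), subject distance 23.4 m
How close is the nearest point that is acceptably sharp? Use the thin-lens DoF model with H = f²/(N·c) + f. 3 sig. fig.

19.7 m

Hyperfocal distance H = f²/(N·c) + f = 251²/(7.1 × 0.071) + 251 = 63001/0.5041 + 251 ≈ 125228.2 mm ≈ 125.2 m.
Near limit Dn = s·(H − f)/(H + s − 2f) = 23400 × (125228.2 − 251) / (125228.2 + 23400 − 2 × 251) = 23400 × 124977.2 / 148126.2 ≈ 19743 mm ≈ 19.7 m.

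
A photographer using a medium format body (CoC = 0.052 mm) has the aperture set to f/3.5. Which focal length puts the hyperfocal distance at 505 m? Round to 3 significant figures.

From H = f²/(N·c) + f, with f ≪ H: f ≈ √(H·N·c) = √(505000 × 3.5 × 0.052) = √91910 ≈ 303.2 mm.
The +f correction barely moves this — solving exactly, f² + N·c·f − N·c·H = 0 ⇒ f = (−N·c + √((N·c)² + 4·N·c·H))/2 = (−0.182 + √367640)/2 ≈ 303.08 mm, so f ≈ 303 mm.

303 mm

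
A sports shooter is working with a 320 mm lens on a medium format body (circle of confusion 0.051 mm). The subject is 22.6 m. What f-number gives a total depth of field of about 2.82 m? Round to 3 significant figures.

Write h = H − f = f²/(N·c). The thin-lens limits are Dn = s·h/(h + (s−f)) and Df = s·h/(h − (s−f)), so DoF = Df − Dn = 2·s·(s−f)·h / (h² − (s−f)²).
That is a quadratic in h: DoF·h² − 2·s·(s−f)·h − DoF·(s−f)² = 0 ⇒ h = (s−f)·(s + √(s² + DoF²)) / DoF = 22280 × (22600 + √(22600² + 2820²)) / 2820 = 22280 × (22600 + 22775.3) / 2820 ≈ 358497 mm.
Then N = f²/(c·h) = 320² / (0.051 × 358497) = 102400 / 18283 ≈ 5.60.

f/5.60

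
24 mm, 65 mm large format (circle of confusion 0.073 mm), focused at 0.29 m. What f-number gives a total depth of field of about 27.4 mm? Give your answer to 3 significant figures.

Write h = H − f = f²/(N·c). The thin-lens limits are Dn = s·h/(h + (s−f)) and Df = s·h/(h − (s−f)), so DoF = Df − Dn = 2·s·(s−f)·h / (h² − (s−f)²).
That is a quadratic in h: DoF·h² − 2·s·(s−f)·h − DoF·(s−f)² = 0 ⇒ h = (s−f)·(s + √(s² + DoF²)) / DoF = 266 × (290 + √(290² + 27.4²)) / 27.4 = 266 × (290 + 291.292) / 27.4 ≈ 5643.2 mm.
Then N = f²/(c·h) = 24² / (0.073 × 5643.2) = 576 / 411.95 ≈ 1.40.

f/1.40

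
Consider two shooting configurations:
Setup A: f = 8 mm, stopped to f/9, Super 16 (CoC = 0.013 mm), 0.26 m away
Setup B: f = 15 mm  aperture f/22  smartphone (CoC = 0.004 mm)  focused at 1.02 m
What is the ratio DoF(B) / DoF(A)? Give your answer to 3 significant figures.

Setup A: H = 8²/(9×0.013) + 8 ≈ 555.0 mm; DoF = Df − Dn = 482.10 − 178.00 ≈ 304.10 mm.
Setup B: H = 15²/(22×0.004) + 15 ≈ 2571.8 mm; DoF = Df − Dn = 1680.58 − 732.20 ≈ 948.38 mm.
Ratio = 948.38 / 304.10 ≈ 3.12.

3.12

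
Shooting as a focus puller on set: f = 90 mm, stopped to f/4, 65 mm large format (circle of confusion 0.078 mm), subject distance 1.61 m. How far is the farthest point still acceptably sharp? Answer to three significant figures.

Hyperfocal distance H = f²/(N·c) + f = 90²/(4 × 0.078) + 90 = 8100/0.312 + 90 ≈ 26051.5 mm ≈ 26.05 m.
Far limit Df = s·(H − f)/(H − s) = 1610 × (26051.5 − 90) / (26051.5 − 1610) = 1610 × 25961.5 / 24441.5 ≈ 1710.1 mm ≈ 1.71 m.

1.71 m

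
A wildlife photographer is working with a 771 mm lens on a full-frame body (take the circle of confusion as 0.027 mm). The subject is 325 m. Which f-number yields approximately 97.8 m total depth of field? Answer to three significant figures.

Write h = H − f = f²/(N·c). The thin-lens limits are Dn = s·h/(h + (s−f)) and Df = s·h/(h − (s−f)), so DoF = Df − Dn = 2·s·(s−f)·h / (h² − (s−f)²).
That is a quadratic in h: DoF·h² − 2·s·(s−f)·h − DoF·(s−f)² = 0 ⇒ h = (s−f)·(s + √(s² + DoF²)) / DoF = 324229 × (325000 + √(325000² + 97800²)) / 97800 = 324229 × (325000 + 339396) / 97800 ≈ 2202623 mm.
Then N = f²/(c·h) = 771² / (0.027 × 2202623) = 594441 / 59471 ≈ 10.

f/10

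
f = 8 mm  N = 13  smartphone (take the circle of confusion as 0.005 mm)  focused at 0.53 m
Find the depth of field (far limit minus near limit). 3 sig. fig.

0.782 m

Hyperfocal distance H = f²/(N·c) + f = 8²/(13 × 0.005) + 8 = 64/0.065 + 8 ≈ 992.6 mm ≈ 0.993 m.
Near limit Dn = s·(H − f)/(H + s − 2f) = 530 × (992.6 − 8) / (992.6 + 530 − 2 × 8) = 530 × 984.6 / 1506.6 ≈ 346.37 mm.
Far limit Df = s·(H − f)/(H − s) = 530 × (992.6 − 8) / (992.6 − 530) = 530 × 984.6 / 462.6 ≈ 1128.03 mm.
Depth of field = Df − Dn = 1128.03 − 346.37 ≈ 781.66 mm ≈ 0.782 m.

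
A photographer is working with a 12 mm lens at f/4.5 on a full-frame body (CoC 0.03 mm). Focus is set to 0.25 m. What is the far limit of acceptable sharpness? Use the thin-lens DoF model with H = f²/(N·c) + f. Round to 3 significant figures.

322 mm

Hyperfocal distance H = f²/(N·c) + f = 12²/(4.5 × 0.03) + 12 = 144/0.135 + 12 ≈ 1078.7 mm ≈ 1.079 m.
Far limit Df = s·(H − f)/(H − s) = 250 × (1078.7 − 12) / (1078.7 − 250) = 250 × 1066.7 / 828.7 ≈ 321.80 mm.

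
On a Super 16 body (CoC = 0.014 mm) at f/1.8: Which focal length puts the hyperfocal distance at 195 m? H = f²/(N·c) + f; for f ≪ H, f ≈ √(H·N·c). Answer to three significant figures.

70.1 mm

From H = f²/(N·c) + f, with f ≪ H: f ≈ √(H·N·c) = √(195000 × 1.8 × 0.014) = √4914.0 ≈ 70.10 mm.
The +f correction barely moves this — solving exactly, f² + N·c·f − N·c·H = 0 ⇒ f = (−N·c + √((N·c)² + 4·N·c·H))/2 = (−0.0252 + √19656)/2 ≈ 70.087 mm, so f ≈ 70.1 mm.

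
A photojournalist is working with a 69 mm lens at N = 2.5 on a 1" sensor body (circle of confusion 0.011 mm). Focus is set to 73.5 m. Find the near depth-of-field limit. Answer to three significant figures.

51.6 m

Hyperfocal distance H = f²/(N·c) + f = 69²/(2.5 × 0.011) + 69 = 4761/0.0275 + 69 ≈ 173196.3 mm ≈ 173.2 m.
Near limit Dn = s·(H − f)/(H + s − 2f) = 73500 × (173196.3 − 69) / (173196.3 + 73500 − 2 × 69) = 73500 × 173127.3 / 246558.3 ≈ 51610 mm ≈ 51.6 m.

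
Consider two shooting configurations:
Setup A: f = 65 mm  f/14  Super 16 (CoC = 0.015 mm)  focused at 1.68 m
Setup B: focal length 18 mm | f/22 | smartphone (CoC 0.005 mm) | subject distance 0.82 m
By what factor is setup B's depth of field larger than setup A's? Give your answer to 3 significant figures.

Setup A: H = 65²/(14×0.015) + 65 ≈ 20184.0 mm; DoF = Df − Dn = 1826.63 − 1555.16 ≈ 271.47 mm.
Setup B: H = 18²/(22×0.005) + 18 ≈ 2963.5 mm; DoF = Df − Dn = 1126.81 − 644.51 ≈ 482.30 mm.
Ratio = 482.30 / 271.47 ≈ 1.78.

1.78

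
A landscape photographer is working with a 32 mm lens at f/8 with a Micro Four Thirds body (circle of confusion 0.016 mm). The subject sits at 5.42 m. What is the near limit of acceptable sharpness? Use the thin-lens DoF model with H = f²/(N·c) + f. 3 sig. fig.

Hyperfocal distance H = f²/(N·c) + f = 32²/(8 × 0.016) + 32 = 1024/0.128 + 32 ≈ 8032.0 mm ≈ 8.032 m.
Near limit Dn = s·(H − f)/(H + s − 2f) = 5420 × (8032.0 − 32) / (8032.0 + 5420 − 2 × 32) = 5420 × 8000.0 / 13388.0 ≈ 3238.7 mm ≈ 3.24 m.

3.24 m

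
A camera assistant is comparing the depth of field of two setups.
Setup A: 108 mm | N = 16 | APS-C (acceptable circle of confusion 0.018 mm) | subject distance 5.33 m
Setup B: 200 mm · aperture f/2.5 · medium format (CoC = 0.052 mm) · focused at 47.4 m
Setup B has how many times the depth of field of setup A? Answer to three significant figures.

10.7

Setup A: H = 108²/(16×0.018) + 108 ≈ 40608.0 mm; DoF = Df − Dn = 6119.0 − 4721.3 ≈ 1397.7 mm.
Setup B: H = 200²/(2.5×0.052) + 200 ≈ 307892.3 mm; DoF = Df − Dn = 55989 − 41096 ≈ 14893 mm.
Ratio = 14893 / 1397.7 ≈ 10.7.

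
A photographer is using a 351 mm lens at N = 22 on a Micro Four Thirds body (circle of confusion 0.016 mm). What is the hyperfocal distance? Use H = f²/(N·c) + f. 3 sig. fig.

350 m

Hyperfocal distance H = f²/(N·c) + f = 351²/(22 × 0.016) + 351 = 123201/0.352 + 351 ≈ 350353.8 mm ≈ 350 m.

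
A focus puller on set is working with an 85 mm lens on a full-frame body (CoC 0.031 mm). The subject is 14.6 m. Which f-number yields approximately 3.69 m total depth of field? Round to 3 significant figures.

f/2.00

Write h = H − f = f²/(N·c). The thin-lens limits are Dn = s·h/(h + (s−f)) and Df = s·h/(h − (s−f)), so DoF = Df − Dn = 2·s·(s−f)·h / (h² − (s−f)²).
That is a quadratic in h: DoF·h² − 2·s·(s−f)·h − DoF·(s−f)² = 0 ⇒ h = (s−f)·(s + √(s² + DoF²)) / DoF = 14515 × (14600 + √(14600² + 3690²)) / 3690 = 14515 × (14600 + 15059.1) / 3690 ≈ 116667 mm.
Then N = f²/(c·h) = 85² / (0.031 × 116667) = 7225 / 3616.7 ≈ 2.00.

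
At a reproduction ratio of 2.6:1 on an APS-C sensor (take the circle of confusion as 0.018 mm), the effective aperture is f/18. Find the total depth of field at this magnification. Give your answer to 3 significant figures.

At magnification m, DoF ≈ 2·N_eff·c/m² = 2 × 18 × 0.018 / 2.6² = 0.648 / 6.76 ≈ 0.0959 mm.

0.0959 mm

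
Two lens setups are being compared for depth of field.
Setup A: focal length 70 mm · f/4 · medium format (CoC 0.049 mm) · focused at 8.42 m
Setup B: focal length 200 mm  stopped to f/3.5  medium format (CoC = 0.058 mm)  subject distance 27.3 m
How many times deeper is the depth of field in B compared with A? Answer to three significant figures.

Setup A: H = 70²/(4×0.049) + 70 ≈ 25070.0 mm; DoF = Df − Dn = 12642.6 − 6311.8 ≈ 6330.8 mm.
Setup B: H = 200²/(3.5×0.058) + 200 ≈ 197244.3 mm; DoF = Df − Dn = 31653.4 − 23999.3 ≈ 7654.1 mm.
Ratio = 7654.1 / 6330.8 ≈ 1.21.

1.21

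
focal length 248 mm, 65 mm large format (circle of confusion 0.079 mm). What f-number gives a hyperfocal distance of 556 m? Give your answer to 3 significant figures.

f/1.40

Rearrange H = f²/(N·c) + f for N: N = f² / ((H − f)·c).
N = 248² / ((556000 − 248) × 0.079) = 61504 / 43904 ≈ 1.40.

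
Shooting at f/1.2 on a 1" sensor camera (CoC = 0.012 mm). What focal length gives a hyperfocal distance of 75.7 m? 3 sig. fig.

From H = f²/(N·c) + f, with f ≪ H: f ≈ √(H·N·c) = √(75700 × 1.2 × 0.012) = √1090.1 ≈ 33.02 mm.
The +f correction barely moves this — solving exactly, f² + N·c·f − N·c·H = 0 ⇒ f = (−N·c + √((N·c)² + 4·N·c·H))/2 = (−0.0144 + √4360.3)/2 ≈ 33.009 mm, so f ≈ 33.0 mm.

33.0 mm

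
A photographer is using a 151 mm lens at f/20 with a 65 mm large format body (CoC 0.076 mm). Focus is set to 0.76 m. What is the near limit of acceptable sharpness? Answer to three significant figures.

Hyperfocal distance H = f²/(N·c) + f = 151²/(20 × 0.076) + 151 = 22801/1.52 + 151 ≈ 15151.7 mm ≈ 15.15 m.
Near limit Dn = s·(H − f)/(H + s − 2f) = 760 × (15151.7 − 151) / (15151.7 + 760 − 2 × 151) = 760 × 15000.7 / 15609.7 ≈ 730.35 mm ≈ 0.730 m.

0.730 m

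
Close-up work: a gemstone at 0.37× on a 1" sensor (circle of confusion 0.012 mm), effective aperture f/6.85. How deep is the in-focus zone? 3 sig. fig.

At magnification m, DoF ≈ 2·N_eff·c/m² = 2 × 6.85 × 0.012 / 0.37² = 0.1644 / 0.1369 ≈ 1.2 mm.

1.20 mm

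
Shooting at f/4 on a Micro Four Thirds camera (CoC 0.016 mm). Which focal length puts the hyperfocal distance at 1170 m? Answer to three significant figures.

From H = f²/(N·c) + f, with f ≪ H: f ≈ √(H·N·c) = √(1170000 × 4 × 0.016) = √74880 ≈ 273.6 mm.
The +f correction barely moves this — solving exactly, f² + N·c·f − N·c·H = 0 ⇒ f = (−N·c + √((N·c)² + 4·N·c·H))/2 = (−0.064 + √299520)/2 ≈ 273.61 mm, so f ≈ 274 mm.

274 mm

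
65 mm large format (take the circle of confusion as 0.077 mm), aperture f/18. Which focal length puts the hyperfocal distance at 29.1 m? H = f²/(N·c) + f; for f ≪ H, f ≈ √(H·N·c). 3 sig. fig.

200 mm

From H = f²/(N·c) + f, with f ≪ H: f ≈ √(H·N·c) = √(29100 × 18 × 0.077) = √40333 ≈ 200.8 mm.
Exact: f² + N·c·f − N·c·H = 0 ⇒ f = (−N·c + √((N·c)² + 4·N·c·H))/2 = (−1.386 + √161332)/2 ≈ 200.14 mm ≈ 200 mm.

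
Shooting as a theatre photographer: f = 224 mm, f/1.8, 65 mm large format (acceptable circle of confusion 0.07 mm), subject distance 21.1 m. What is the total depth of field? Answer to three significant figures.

2.22 m

Hyperfocal distance H = f²/(N·c) + f = 224²/(1.8 × 0.07) + 224 = 50176/0.126 + 224 ≈ 398446.2 mm ≈ 398.4 m.
Near limit Dn = s·(H − f)/(H + s − 2f) = 21100 × (398446.2 − 224) / (398446.2 + 21100 − 2 × 224) = 21100 × 398222.2 / 419098.2 ≈ 20049.0 mm.
Far limit Df = s·(H − f)/(H − s) = 21100 × (398446.2 − 224) / (398446.2 − 21100) = 21100 × 398222.2 / 377346.2 ≈ 22267.3 mm.
Depth of field = Df − Dn = 22267.3 − 20049.0 ≈ 2218.3 mm ≈ 2.22 m.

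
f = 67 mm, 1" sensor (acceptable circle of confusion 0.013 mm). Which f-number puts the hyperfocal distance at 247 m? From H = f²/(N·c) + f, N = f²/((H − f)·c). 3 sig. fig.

f/1.40

Rearrange H = f²/(N·c) + f for N: N = f² / ((H − f)·c).
N = 67² / ((247000 − 67) × 0.013) = 4489 / 3210 ≈ 1.40.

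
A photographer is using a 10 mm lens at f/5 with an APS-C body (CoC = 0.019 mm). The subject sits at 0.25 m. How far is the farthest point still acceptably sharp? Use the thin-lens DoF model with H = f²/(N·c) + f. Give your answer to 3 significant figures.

Hyperfocal distance H = f²/(N·c) + f = 10²/(5 × 0.019) + 10 = 100/0.095 + 10 ≈ 1062.6 mm ≈ 1.063 m.
Far limit Df = s·(H − f)/(H − s) = 250 × (1062.6 − 10) / (1062.6 − 250) = 250 × 1052.6 / 812.6 ≈ 323.83 mm.

324 mm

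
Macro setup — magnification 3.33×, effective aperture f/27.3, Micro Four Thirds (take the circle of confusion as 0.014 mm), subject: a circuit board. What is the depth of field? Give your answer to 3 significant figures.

0.0689 mm

At magnification m, DoF ≈ 2·N_eff·c/m² = 2 × 27.3 × 0.014 / 3.33² = 0.7644 / 11.09 ≈ 0.0689 mm.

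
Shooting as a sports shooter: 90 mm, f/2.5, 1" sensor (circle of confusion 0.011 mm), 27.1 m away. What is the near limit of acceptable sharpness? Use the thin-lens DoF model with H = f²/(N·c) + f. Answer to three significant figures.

Hyperfocal distance H = f²/(N·c) + f = 90²/(2.5 × 0.011) + 90 = 8100/0.0275 + 90 ≈ 294635.5 mm ≈ 294.6 m.
Near limit Dn = s·(H − f)/(H + s − 2f) = 27100 × (294635.5 − 90) / (294635.5 + 27100 − 2 × 90) = 27100 × 294545.5 / 321555.5 ≈ 24824 mm ≈ 24.8 m.

24.8 m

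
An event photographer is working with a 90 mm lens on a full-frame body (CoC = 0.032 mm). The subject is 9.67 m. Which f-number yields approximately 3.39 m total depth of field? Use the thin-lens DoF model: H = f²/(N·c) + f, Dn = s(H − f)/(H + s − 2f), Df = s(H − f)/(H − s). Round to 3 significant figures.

Write h = H − f = f²/(N·c). The thin-lens limits are Dn = s·h/(h + (s−f)) and Df = s·h/(h − (s−f)), so DoF = Df − Dn = 2·s·(s−f)·h / (h² − (s−f)²).
That is a quadratic in h: DoF·h² − 2·s·(s−f)·h − DoF·(s−f)² = 0 ⇒ h = (s−f)·(s + √(s² + DoF²)) / DoF = 9580 × (9670 + √(9670² + 3390²)) / 3390 = 9580 × (9670 + 10247.0) / 3390 ≈ 56285 mm.
Then N = f²/(c·h) = 90² / (0.032 × 56285) = 8100 / 1801.1 ≈ 4.50.

f/4.50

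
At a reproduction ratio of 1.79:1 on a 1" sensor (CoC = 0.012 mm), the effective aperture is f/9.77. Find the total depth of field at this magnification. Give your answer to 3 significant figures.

0.0732 mm

At magnification m, DoF ≈ 2·N_eff·c/m² = 2 × 9.77 × 0.012 / 1.79² = 0.2345 / 3.204 ≈ 0.0732 mm.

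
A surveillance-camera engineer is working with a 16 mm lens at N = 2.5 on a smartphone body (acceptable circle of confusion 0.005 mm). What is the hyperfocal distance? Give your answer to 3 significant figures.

20.5 m

Hyperfocal distance H = f²/(N·c) + f = 16²/(2.5 × 0.005) + 16 = 256/0.0125 + 16 ≈ 20496.0 mm ≈ 20.5 m.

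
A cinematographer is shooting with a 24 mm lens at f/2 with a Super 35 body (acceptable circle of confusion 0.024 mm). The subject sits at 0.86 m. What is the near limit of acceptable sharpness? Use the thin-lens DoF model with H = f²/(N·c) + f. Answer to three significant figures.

Hyperfocal distance H = f²/(N·c) + f = 24²/(2 × 0.024) + 24 = 576/0.048 + 24 ≈ 12024.0 mm ≈ 12.02 m.
Near limit Dn = s·(H − f)/(H + s − 2f) = 860 × (12024.0 − 24) / (12024.0 + 860 − 2 × 24) = 860 × 12000.0 / 12836.0 ≈ 803.99 mm ≈ 0.804 m.

0.804 m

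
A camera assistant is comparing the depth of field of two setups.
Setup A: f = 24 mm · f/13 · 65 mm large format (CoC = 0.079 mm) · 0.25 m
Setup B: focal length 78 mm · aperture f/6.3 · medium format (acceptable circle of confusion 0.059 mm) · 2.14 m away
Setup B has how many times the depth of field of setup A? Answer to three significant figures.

2.28

Setup A: H = 24²/(13×0.079) + 24 ≈ 584.9 mm; DoF = Df − Dn = 418.73 − 178.20 ≈ 240.53 mm.
Setup B: H = 78²/(6.3×0.059) + 78 ≈ 16446.0 mm; DoF = Df − Dn = 2448.45 − 1900.57 ≈ 547.88 mm.
Ratio = 547.88 / 240.53 ≈ 2.28.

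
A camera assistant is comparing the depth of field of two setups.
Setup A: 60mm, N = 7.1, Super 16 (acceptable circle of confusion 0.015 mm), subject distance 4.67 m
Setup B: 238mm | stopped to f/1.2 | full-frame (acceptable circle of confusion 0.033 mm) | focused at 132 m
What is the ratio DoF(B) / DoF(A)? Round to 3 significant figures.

Setup A: H = 60²/(7.1×0.015) + 60 ≈ 33862.8 mm; DoF = Df − Dn = 5407.5 − 4109.5 ≈ 1298.0 mm.
Setup B: H = 238²/(1.2×0.033) + 238 ≈ 1430642.0 mm; DoF = Df − Dn = 145393 − 120866 ≈ 24527 mm.
Ratio = 24527 / 1298.0 ≈ 18.9.

18.9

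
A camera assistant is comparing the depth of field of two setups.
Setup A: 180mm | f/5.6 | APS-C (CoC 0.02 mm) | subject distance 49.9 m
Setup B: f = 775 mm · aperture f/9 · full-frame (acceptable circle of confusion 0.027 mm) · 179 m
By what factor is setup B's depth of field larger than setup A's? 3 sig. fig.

Setup A: H = 180²/(5.6×0.02) + 180 ≈ 289465.7 mm; DoF = Df − Dn = 60256 − 42581 ≈ 17675 mm.
Setup B: H = 775²/(9×0.027) + 775 ≈ 2472482.8 mm; DoF = Df − Dn = 192910 − 166961 ≈ 25949 mm.
Ratio = 25949 / 17675 ≈ 1.47.

1.47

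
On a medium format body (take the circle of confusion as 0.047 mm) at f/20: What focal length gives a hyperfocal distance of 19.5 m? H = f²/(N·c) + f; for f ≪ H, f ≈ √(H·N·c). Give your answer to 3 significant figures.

From H = f²/(N·c) + f, with f ≪ H: f ≈ √(H·N·c) = √(19500 × 20 × 0.047) = √18330 ≈ 135.4 mm.
The +f correction barely moves this — solving exactly, f² + N·c·f − N·c·H = 0 ⇒ f = (−N·c + √((N·c)² + 4·N·c·H))/2 = (−0.94 + √73321)/2 ≈ 134.92 mm, so f ≈ 135 mm.

135 mm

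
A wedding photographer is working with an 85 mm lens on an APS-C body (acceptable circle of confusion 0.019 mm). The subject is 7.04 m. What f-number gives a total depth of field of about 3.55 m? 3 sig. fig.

Write h = H − f = f²/(N·c). The thin-lens limits are Dn = s·h/(h + (s−f)) and Df = s·h/(h − (s−f)), so DoF = Df − Dn = 2·s·(s−f)·h / (h² − (s−f)²).
That is a quadratic in h: DoF·h² − 2·s·(s−f)·h − DoF·(s−f)² = 0 ⇒ h = (s−f)·(s + √(s² + DoF²)) / DoF = 6955 × (7040 + √(7040² + 3550²)) / 3550 = 6955 × (7040 + 7884.42) / 3550 ≈ 29239 mm.
Then N = f²/(c·h) = 85² / (0.019 × 29239) = 7225 / 555.55 ≈ 13.

f/13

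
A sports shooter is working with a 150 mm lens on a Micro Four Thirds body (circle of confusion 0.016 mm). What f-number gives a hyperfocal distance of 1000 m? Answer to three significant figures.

Rearrange H = f²/(N·c) + f for N: N = f² / ((H − f)·c).
N = 150² / ((1000000 − 150) × 0.016) = 22500 / 15998 ≈ 1.41.

f/1.41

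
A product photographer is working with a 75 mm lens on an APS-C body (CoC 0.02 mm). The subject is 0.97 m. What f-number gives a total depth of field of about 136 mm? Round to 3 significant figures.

f/21.9

Write h = H − f = f²/(N·c). The thin-lens limits are Dn = s·h/(h + (s−f)) and Df = s·h/(h − (s−f)), so DoF = Df − Dn = 2·s·(s−f)·h / (h² − (s−f)²).
That is a quadratic in h: DoF·h² − 2·s·(s−f)·h − DoF·(s−f)² = 0 ⇒ h = (s−f)·(s + √(s² + DoF²)) / DoF = 895 × (970 + √(970² + 136²)) / 136 = 895 × (970 + 979.488) / 136 ≈ 12829 mm.
Then N = f²/(c·h) = 75² / (0.02 × 12829) = 5625 / 256.59 ≈ 21.9.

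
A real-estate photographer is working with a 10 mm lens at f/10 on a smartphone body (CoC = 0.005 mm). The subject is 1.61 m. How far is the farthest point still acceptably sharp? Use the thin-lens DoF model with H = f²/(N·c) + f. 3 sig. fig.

8.05 m

Hyperfocal distance H = f²/(N·c) + f = 10²/(10 × 0.005) + 10 = 100/0.05 + 10 ≈ 2010.0 mm ≈ 2.010 m.
Far limit Df = s·(H − f)/(H − s) = 1610 × (2010.0 − 10) / (2010.0 − 1610) = 1610 × 2000.0 / 400.0 ≈ 8050.0 mm ≈ 8.05 m.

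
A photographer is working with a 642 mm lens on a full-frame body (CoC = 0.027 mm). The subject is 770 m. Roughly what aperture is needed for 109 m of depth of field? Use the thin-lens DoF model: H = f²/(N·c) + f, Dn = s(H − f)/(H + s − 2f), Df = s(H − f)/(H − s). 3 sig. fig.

f/1.40

Write h = H − f = f²/(N·c). The thin-lens limits are Dn = s·h/(h + (s−f)) and Df = s·h/(h − (s−f)), so DoF = Df − Dn = 2·s·(s−f)·h / (h² − (s−f)²).
That is a quadratic in h: DoF·h² − 2·s·(s−f)·h − DoF·(s−f)² = 0 ⇒ h = (s−f)·(s + √(s² + DoF²)) / DoF = 769358 × (770000 + √(770000² + 109000²)) / 109000 = 769358 × (770000 + 777677) / 109000 ≈ 10924013 mm.
Then N = f²/(c·h) = 642² / (0.027 × 10924013) = 412164 / 294948 ≈ 1.40.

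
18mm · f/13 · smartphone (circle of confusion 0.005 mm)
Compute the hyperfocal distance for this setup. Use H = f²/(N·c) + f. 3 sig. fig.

Hyperfocal distance H = f²/(N·c) + f = 18²/(13 × 0.005) + 18 = 324/0.065 + 18 ≈ 5002.6 mm ≈ 5.00 m.

5.00 m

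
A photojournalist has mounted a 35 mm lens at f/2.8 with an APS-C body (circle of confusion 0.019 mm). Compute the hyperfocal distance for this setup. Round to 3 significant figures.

23.1 m

Hyperfocal distance H = f²/(N·c) + f = 35²/(2.8 × 0.019) + 35 = 1225/0.0532 + 35 ≈ 23061.3 mm ≈ 23.1 m.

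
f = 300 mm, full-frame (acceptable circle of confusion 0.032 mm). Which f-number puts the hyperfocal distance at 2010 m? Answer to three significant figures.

f/1.40

Rearrange H = f²/(N·c) + f for N: N = f² / ((H − f)·c).
N = 300² / ((2010000 − 300) × 0.032) = 90000 / 64310 ≈ 1.40.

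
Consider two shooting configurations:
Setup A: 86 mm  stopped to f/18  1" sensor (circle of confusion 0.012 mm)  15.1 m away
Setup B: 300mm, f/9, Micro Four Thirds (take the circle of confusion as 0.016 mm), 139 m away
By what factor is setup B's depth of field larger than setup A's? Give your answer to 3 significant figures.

Setup A: H = 86²/(18×0.012) + 86 ≈ 34326.7 mm; DoF = Df − Dn = 26891 − 10497 ≈ 16394 mm.
Setup B: H = 300²/(9×0.016) + 300 ≈ 625300.0 mm; DoF = Df − Dn = 178645 − 113755 ≈ 64890 mm.
Ratio = 64890 / 16394 ≈ 3.96.

3.96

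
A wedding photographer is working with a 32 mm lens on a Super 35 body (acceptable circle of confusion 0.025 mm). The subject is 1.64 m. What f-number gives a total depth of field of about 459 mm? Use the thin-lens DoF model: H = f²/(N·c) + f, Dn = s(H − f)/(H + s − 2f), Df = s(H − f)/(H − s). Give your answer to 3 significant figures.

Write h = H − f = f²/(N·c). The thin-lens limits are Dn = s·h/(h + (s−f)) and Df = s·h/(h − (s−f)), so DoF = Df − Dn = 2·s·(s−f)·h / (h² − (s−f)²).
That is a quadratic in h: DoF·h² − 2·s·(s−f)·h − DoF·(s−f)² = 0 ⇒ h = (s−f)·(s + √(s² + DoF²)) / DoF = 1608 × (1640 + √(1640² + 459²)) / 459 = 1608 × (1640 + 1703.02) / 459 ≈ 11711 mm.
Then N = f²/(c·h) = 32² / (0.025 × 11711) = 1024 / 292.79 ≈ 3.50.

f/3.50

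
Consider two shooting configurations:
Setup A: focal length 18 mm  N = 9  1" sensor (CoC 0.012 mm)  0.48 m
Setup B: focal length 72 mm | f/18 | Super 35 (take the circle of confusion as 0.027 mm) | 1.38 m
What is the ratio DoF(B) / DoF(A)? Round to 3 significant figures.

2.27

Setup A: H = 18²/(9×0.012) + 18 ≈ 3018.0 mm; DoF = Df − Dn = 567.38 − 415.94 ≈ 151.44 mm.
Setup B: H = 72²/(18×0.027) + 72 ≈ 10738.7 mm; DoF = Df − Dn = 1572.87 − 1229.26 ≈ 343.61 mm.
Ratio = 343.61 / 151.44 ≈ 2.27.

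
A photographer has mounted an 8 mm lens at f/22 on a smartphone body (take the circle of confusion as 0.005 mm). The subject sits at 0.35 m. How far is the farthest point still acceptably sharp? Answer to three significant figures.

Hyperfocal distance H = f²/(N·c) + f = 8²/(22 × 0.005) + 8 = 64/0.11 + 8 ≈ 589.8 mm ≈ 0.590 m.
Far limit Df = s·(H − f)/(H − s) = 350 × (589.8 − 8) / (589.8 − 350) = 350 × 581.8 / 239.8 ≈ 849.13 mm ≈ 0.849 m.

0.849 m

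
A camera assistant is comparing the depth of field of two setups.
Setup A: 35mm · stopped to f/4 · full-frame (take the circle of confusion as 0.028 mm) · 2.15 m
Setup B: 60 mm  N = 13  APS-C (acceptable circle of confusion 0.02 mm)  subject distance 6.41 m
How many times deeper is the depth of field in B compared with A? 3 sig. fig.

Setup A: H = 35²/(4×0.028) + 35 ≈ 10972.5 mm; DoF = Df − Dn = 2665.42 − 1801.62 ≈ 863.80 mm.
Setup B: H = 60²/(13×0.02) + 60 ≈ 13906.2 mm; DoF = Df − Dn = 11839.9 − 4394.6 ≈ 7445.3 mm.
Ratio = 7445.3 / 863.80 ≈ 8.62.

8.62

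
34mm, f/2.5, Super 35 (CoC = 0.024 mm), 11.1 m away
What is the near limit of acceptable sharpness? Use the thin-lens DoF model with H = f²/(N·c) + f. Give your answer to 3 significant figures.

7.05 m

Hyperfocal distance H = f²/(N·c) + f = 34²/(2.5 × 0.024) + 34 = 1156/0.06 + 34 ≈ 19300.7 mm ≈ 19.30 m.
Near limit Dn = s·(H − f)/(H + s − 2f) = 11100 × (19300.7 − 34) / (19300.7 + 11100 − 2 × 34) = 11100 × 19266.7 / 30332.7 ≈ 7050.5 mm ≈ 7.05 m.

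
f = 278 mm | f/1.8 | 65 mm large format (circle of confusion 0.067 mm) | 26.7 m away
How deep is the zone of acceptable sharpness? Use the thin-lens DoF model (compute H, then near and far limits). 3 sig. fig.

2.21 m

Hyperfocal distance H = f²/(N·c) + f = 278²/(1.8 × 0.067) + 278 = 77284/0.1206 + 278 ≈ 641107.2 mm ≈ 641.1 m.
Near limit Dn = s·(H − f)/(H + s − 2f) = 26700 × (641107.2 − 278) / (641107.2 + 26700 − 2 × 278) = 26700 × 640829.2 / 667251.2 ≈ 25642.7 mm.
Far limit Df = s·(H − f)/(H − s) = 26700 × (641107.2 − 278) / (641107.2 − 26700) = 26700 × 640829.2 / 614407.2 ≈ 27848.2 mm.
Depth of field = Df − Dn = 27848.2 − 25642.7 ≈ 2205.5 mm ≈ 2.21 m.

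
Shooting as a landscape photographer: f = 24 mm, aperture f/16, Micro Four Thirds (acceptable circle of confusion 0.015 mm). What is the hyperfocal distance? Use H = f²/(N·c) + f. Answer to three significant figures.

Hyperfocal distance H = f²/(N·c) + f = 24²/(16 × 0.015) + 24 = 576/0.24 + 24 ≈ 2424.0 mm ≈ 2.42 m.

2.42 m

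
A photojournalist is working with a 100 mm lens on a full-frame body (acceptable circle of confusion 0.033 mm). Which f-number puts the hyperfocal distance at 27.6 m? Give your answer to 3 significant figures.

f/11

Rearrange H = f²/(N·c) + f for N: N = f² / ((H − f)·c).
N = 100² / ((27600 − 100) × 0.033) = 10000 / 907.5 ≈ 11.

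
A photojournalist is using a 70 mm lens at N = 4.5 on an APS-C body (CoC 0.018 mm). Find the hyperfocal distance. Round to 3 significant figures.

Hyperfocal distance H = f²/(N·c) + f = 70²/(4.5 × 0.018) + 70 = 4900/0.081 + 70 ≈ 60563.8 mm ≈ 60.6 m.

60.6 m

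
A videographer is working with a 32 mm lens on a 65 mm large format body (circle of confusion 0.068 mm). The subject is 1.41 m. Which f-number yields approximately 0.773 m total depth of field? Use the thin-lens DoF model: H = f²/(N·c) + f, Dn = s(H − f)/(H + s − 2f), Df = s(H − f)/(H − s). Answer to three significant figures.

Write h = H − f = f²/(N·c). The thin-lens limits are Dn = s·h/(h + (s−f)) and Df = s·h/(h − (s−f)), so DoF = Df − Dn = 2·s·(s−f)·h / (h² − (s−f)²).
That is a quadratic in h: DoF·h² − 2·s·(s−f)·h − DoF·(s−f)² = 0 ⇒ h = (s−f)·(s + √(s² + DoF²)) / DoF = 1378 × (1410 + √(1410² + 773²)) / 773 = 1378 × (1410 + 1607.99) / 773 ≈ 5380.1 mm.
Then N = f²/(c·h) = 32² / (0.068 × 5380.1) = 1024 / 365.84 ≈ 2.80.

f/2.80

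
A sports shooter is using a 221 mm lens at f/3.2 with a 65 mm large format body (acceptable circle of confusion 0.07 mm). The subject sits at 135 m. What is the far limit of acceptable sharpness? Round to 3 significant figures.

Hyperfocal distance H = f²/(N·c) + f = 221²/(3.2 × 0.07) + 221 = 48841/0.224 + 221 ≈ 218261.2 mm ≈ 218.3 m.
Far limit Df = s·(H − f)/(H − s) = 135000 × (218261.2 − 221) / (218261.2 − 135000) = 135000 × 218040.2 / 83261.2 ≈ 353531 mm ≈ 354 m.

354 m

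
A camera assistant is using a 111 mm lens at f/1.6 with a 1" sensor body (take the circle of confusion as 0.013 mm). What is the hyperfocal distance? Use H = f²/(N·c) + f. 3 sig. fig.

Hyperfocal distance H = f²/(N·c) + f = 111²/(1.6 × 0.013) + 111 = 12321/0.0208 + 111 ≈ 592466.8 mm ≈ 592 m.

592 m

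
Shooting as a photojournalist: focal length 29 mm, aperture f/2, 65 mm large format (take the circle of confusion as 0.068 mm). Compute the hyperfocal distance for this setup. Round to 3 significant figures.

Hyperfocal distance H = f²/(N·c) + f = 29²/(2 × 0.068) + 29 = 841/0.136 + 29 ≈ 6212.8 mm ≈ 6.21 m.

6.21 m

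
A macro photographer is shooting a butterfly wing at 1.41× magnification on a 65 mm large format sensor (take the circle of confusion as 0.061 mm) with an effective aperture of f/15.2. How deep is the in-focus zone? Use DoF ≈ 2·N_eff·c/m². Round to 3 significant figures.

0.933 mm

At magnification m, DoF ≈ 2·N_eff·c/m² = 2 × 15.2 × 0.061 / 1.41² = 1.854 / 1.988 ≈ 0.933 mm.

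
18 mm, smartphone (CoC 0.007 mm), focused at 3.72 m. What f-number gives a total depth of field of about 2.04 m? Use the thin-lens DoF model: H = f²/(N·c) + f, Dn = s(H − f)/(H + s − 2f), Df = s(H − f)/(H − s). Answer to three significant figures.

Write h = H − f = f²/(N·c). The thin-lens limits are Dn = s·h/(h + (s−f)) and Df = s·h/(h − (s−f)), so DoF = Df − Dn = 2·s·(s−f)·h / (h² − (s−f)²).
That is a quadratic in h: DoF·h² − 2·s·(s−f)·h − DoF·(s−f)² = 0 ⇒ h = (s−f)·(s + √(s² + DoF²)) / DoF = 3702 × (3720 + √(3720² + 2040²)) / 2040 = 3702 × (3720 + 4242.64) / 2040 ≈ 14450 mm.
Then N = f²/(c·h) = 18² / (0.007 × 14450) = 324 / 101.15 ≈ 3.20.

f/3.20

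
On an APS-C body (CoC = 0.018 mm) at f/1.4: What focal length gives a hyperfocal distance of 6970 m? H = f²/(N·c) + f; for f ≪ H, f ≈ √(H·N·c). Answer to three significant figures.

419 mm

From H = f²/(N·c) + f, with f ≪ H: f ≈ √(H·N·c) = √(6970000 × 1.4 × 0.018) = √175644 ≈ 419.1 mm.
The +f correction barely moves this — solving exactly, f² + N·c·f − N·c·H = 0 ⇒ f = (−N·c + √((N·c)² + 4·N·c·H))/2 = (−0.0252 + √702576)/2 ≈ 419.09 mm, so f ≈ 419 mm.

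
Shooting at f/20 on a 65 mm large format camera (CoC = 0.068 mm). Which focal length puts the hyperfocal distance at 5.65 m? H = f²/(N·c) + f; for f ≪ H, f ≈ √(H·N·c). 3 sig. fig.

From H = f²/(N·c) + f, with f ≪ H: f ≈ √(H·N·c) = √(5650 × 20 × 0.068) = √7684.0 ≈ 87.66 mm.
Exact: f² + N·c·f − N·c·H = 0 ⇒ f = (−N·c + √((N·c)² + 4·N·c·H))/2 = (−1.36 + √30738)/2 ≈ 86.981 mm ≈ 87.0 mm.

87.0 mm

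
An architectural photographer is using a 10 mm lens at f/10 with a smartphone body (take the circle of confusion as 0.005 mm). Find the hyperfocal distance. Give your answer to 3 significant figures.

Hyperfocal distance H = f²/(N·c) + f = 10²/(10 × 0.005) + 10 = 100/0.05 + 10 ≈ 2010.0 mm ≈ 2.01 m.

2.01 m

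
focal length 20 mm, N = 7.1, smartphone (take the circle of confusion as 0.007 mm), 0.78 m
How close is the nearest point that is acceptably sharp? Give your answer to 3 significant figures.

Hyperfocal distance H = f²/(N·c) + f = 20²/(7.1 × 0.007) + 20 = 400/0.0497 + 20 ≈ 8068.3 mm ≈ 8.068 m.
Near limit Dn = s·(H − f)/(H + s − 2f) = 780 × (8068.3 − 20) / (8068.3 + 780 − 2 × 20) = 780 × 8048.3 / 8808.3 ≈ 712.70 mm ≈ 0.713 m.

0.713 m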